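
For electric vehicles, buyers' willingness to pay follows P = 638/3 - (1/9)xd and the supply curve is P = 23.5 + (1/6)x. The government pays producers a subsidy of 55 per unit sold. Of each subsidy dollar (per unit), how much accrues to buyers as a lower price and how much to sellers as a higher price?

Pre-subsidy: 638/3 - (1/9)x = 23.5 + (1/6)x gives x* = 681 and P* = 137.
With the subsidy, sellers receive Ps = Pb + 55 for each unit, where Pb is the price buyers pay.
On the curves, Pb = 638/3 - (1/9)x and Ps = 23.5 + (1/6)x; the wedge Ps − Pb = 55 gives 23.5 + (1/6)x − (638/3 - (1/9)x) = 55, so x' = 879.
Then Pb = 638/3 − (1/9)·879 = 115 and Ps = 23.5 + (1/6)·879 = 170.
Buyers' price falls by P* − Pb = 137 − 115 = 22; sellers' price rises by Ps − P* = 170 − 137 = 33.

Buyers gain 22 per unit; sellers gain 33 per unit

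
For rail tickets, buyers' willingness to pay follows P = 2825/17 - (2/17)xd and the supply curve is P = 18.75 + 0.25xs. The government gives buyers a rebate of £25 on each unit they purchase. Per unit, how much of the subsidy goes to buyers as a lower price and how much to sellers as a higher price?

Buyers gain £8 per unit; sellers gain £17 per unit

Pre-subsidy: 2825/17 - (2/17)x = 18.75 + 0.25x gives x* = 401 and P* = 119.
With the rebate, buyers effectively pay Pb = Ps − 25, where Ps is the price sellers receive.
On the curves, Pb = 2825/17 - (2/17)x and Ps = 18.75 + 0.25x; the wedge Ps − Pb = 25 gives 18.75 + 0.25x − (2825/17 - (2/17)x) = 25, so x' = 469.
Then Pb = 2825/17 − (2/17)·469 = 111 and Ps = 18.75 + 0.25·469 = 136.
Buyers' price falls by P* − Pb = 119 − 111 = 8; sellers' price rises by Ps − P* = 136 − 119 = 17.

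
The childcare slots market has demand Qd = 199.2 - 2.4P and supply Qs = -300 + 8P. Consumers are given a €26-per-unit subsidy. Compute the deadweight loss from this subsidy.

Pre-subsidy: 199.2 - 2.4P = -300 + 8P gives P* = 48, Q* = 84.
With the rebate, buyers effectively pay Pb = Ps − 26, where Ps is the price sellers receive.
Demand in terms of Ps becomes Qd = 199.2 − 2.4(Ps − 26) = 261.6 - 2.4Ps. Setting this equal to supply: 261.6 - 2.4Ps = -300 + 8Ps, so Ps = 54.
Buyers pay Pb = 54 − 26 = 28; Q' = -300 + 8·54 = 132.
The subsidy expands output by 132 − 84 = 48 past the efficient level; on those units the gap between marginal cost and willingness to pay runs from 0 up to 26.
DWL = ½ × 26 × 48 = 624.

Deadweight loss = €624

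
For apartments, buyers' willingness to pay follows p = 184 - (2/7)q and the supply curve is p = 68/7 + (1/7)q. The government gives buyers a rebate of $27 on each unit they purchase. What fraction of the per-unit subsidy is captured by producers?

Pre-subsidy: 184 - (2/7)q = 68/7 + (1/7)q gives q* = 1220/3 and p* = 1424/21.
With the rebate, buyers effectively pay pb = ps − 27, where ps is the price sellers receive.
On the curves, pb = 184 - (2/7)q and ps = 68/7 + (1/7)q; the wedge ps − pb = 27 gives 68/7 + (1/7)q − (184 - (2/7)q) = 27, so q' = 1409/3.
Then pb = 184 − (2/7)·(1409/3) = 1046/21 and ps = 68/7 + (1/7)·(1409/3) = 1613/21.
Buyers' price falls by p* − pb = 1424/21 − 1046/21 = 18; sellers' price rises by ps − p* = 1613/21 − 1424/21 = 9.
So producers capture 9/27 = 1/3 of each unit of subsidy.

Producer share = 1/3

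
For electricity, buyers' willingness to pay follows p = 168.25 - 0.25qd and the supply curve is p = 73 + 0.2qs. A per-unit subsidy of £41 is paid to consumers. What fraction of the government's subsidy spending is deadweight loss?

DWL / government spending = 82/545

Pre-subsidy: 168.25 - 0.25q = 73 + 0.2q gives q* = 635/3 and p* = 346/3.
With the rebate, buyers effectively pay pb = ps − 41, where ps is the price sellers receive.
On the curves, pb = 168.25 - 0.25q and ps = 73 + 0.2q; the wedge ps − pb = 41 gives 73 + 0.2q − (168.25 - 0.25q) = 41, so q' = 2725/9.
Then pb = 168.25 − 0.25·(2725/9) = 833/9 and ps = 73 + 0.2·(2725/9) = 1202/9.
ΔCS = ½(635/3 + 2725/9)(346/3 − 833/9) = 474575/81; ΔPS = ½(635/3 + 2725/9)(1202/9 − 346/3) = 379660/81.
Government spending = 41 × 2725/9 = 111725/9.
DWL = ½ × 41 × (2725/9 − 635/3) = 16810/9; fraction = (16810/9) / (111725/9) = 82/545.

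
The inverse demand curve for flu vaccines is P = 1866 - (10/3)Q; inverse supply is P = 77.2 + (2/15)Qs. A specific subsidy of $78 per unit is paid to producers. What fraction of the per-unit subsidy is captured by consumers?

Consumer share = 25/26

Pre-subsidy: 1866 - (10/3)Q = 77.2 + (2/15)Q gives Q* = 516 and P* = 146.
With the subsidy, sellers receive Ps = Pb + 78 for each unit, where Pb is the price buyers pay.
On the curves, Pb = 1866 - (10/3)Q and Ps = 77.2 + (2/15)Q; the wedge Ps − Pb = 78 gives 77.2 + (2/15)Q − (1866 - (10/3)Q) = 78, so Q' = 538.5.
Then Pb = 1866 − (10/3)·538.5 = 71 and Ps = 77.2 + (2/15)·538.5 = 149.
Buyers' price falls by P* − Pb = 146 − 71 = 75; sellers' price rises by Ps − P* = 149 − 146 = 3.
So consumers capture 75/78 = 25/26 of each unit of subsidy.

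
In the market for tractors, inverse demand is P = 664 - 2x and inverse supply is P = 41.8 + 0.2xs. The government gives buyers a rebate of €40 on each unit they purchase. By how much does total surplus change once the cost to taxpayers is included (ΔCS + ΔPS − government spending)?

Pre-subsidy: 664 - 2x = 41.8 + 0.2x gives x* = 3111/11 and P* = 1082/11.
With the rebate, buyers effectively pay Pb = Ps − 40, where Ps is the price sellers receive.
On the curves, Pb = 664 - 2x and Ps = 41.8 + 0.2x; the wedge Ps − Pb = 40 gives 41.8 + 0.2x − (664 - 2x) = 40, so x' = 301.
Then Pb = 664 − 2·301 = 62 and Ps = 41.8 + 0.2·301 = 102.
ΔCS = ½(3111/11 + 301)(1082/11 − 62) = 1284400/121; ΔPS = ½(3111/11 + 301)(102 − 1082/11) = 128440/121.
Government spending = 40 × 301 = 12040.
Net change = 1284400/121 + 128440/121 − 12040 = -4000/11. The loss equals the DWL triangle ½·40·200/11.

Net change in total surplus = -4000/11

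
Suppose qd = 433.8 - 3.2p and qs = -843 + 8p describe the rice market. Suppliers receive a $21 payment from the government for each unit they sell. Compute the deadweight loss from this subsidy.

Pre-subsidy: 433.8 - 3.2p = -843 + 8p gives p* = 114, q* = 69.
With the subsidy, sellers receive ps = pb + 21 for each unit, where pb is the price buyers pay.
Supply in terms of pb becomes qs = -843 + 8(pb + 21) = -675 + 8pb. Setting this equal to demand: 433.8 - 3.2pb = -675 + 8pb, so pb = 99.
Sellers receive ps = 99 + 21 = 120; q' = 433.8 − 3.2·99 = 117.
The subsidy expands output by 117 − 69 = 48 past the efficient level; on those units the gap between marginal cost and willingness to pay runs from 0 up to 21.
DWL = ½ × 21 × 48 = 504.

Deadweight loss = $504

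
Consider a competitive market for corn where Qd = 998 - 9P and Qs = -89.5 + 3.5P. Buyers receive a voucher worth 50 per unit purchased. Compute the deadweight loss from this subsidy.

Pre-subsidy: 998 - 9P = -89.5 + 3.5P gives P* = 87, Q* = 215.
With the rebate, buyers effectively pay Pb = Ps − 50, where Ps is the price sellers receive.
Demand in terms of Ps becomes Qd = 998 − 9(Ps − 50) = 1448 - 9Ps. Setting this equal to supply: 1448 - 9Ps = -89.5 + 3.5Ps, so Ps = 123.
Buyers pay Pb = 123 − 50 = 73; Q' = -89.5 + 3.5·123 = 341.
The subsidy expands output by 341 − 215 = 126 past the efficient level; on those units the gap between marginal cost and willingness to pay runs from 0 up to 50.
DWL = ½ × 50 × 126 = 3150.

Deadweight loss = 3150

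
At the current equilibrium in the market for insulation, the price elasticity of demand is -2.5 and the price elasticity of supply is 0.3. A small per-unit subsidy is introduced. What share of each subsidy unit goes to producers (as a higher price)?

For a small subsidy around the equilibrium, the benefit split depends on the relative slopes, which at a point are proportional to the elasticities.
Buyer share = εs/(εs + |εd|) = 0.3/(0.3 + 2.5) = 3/28; seller share = |εd|/(εs + |εd|) = 25/28.
So producers capture 25/28 of the subsidy.

Producer share = 25/28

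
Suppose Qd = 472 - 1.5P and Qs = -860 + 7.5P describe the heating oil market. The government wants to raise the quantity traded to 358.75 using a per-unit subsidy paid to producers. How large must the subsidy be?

Required subsidy s = 87 per unit

At Q = 358.75, invert demand for the buyer price: Pb = (472 − 358.75)/1.5 = 75.5; invert supply for the seller price: Ps = (358.75 − (-860))/7.5 = 162.5.
The subsidy must fill the gap: s = Ps − Pb = 162.5 − 75.5 = 87.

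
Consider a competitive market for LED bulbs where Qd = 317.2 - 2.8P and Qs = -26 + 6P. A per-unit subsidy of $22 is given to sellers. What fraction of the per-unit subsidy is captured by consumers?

Pre-subsidy: 317.2 - 2.8P = -26 + 6P gives P* = 39, Q* = 208.
With the subsidy, sellers receive Ps = Pb + 22 for each unit, where Pb is the price buyers pay.
Supply in terms of Pb becomes Qs = -26 + 6(Pb + 22) = 106 + 6Pb. Setting this equal to demand: 317.2 - 2.8Pb = 106 + 6Pb, so Pb = 24.
Sellers receive Ps = 24 + 22 = 46; Q' = 317.2 − 2.8·24 = 250.
Buyers' price falls by P* − Pb = 39 − 24 = 15; sellers' price rises by Ps − P* = 46 − 39 = 7.
So consumers capture 15/22 = 15/22 of each unit of subsidy.

Consumer share = 15/22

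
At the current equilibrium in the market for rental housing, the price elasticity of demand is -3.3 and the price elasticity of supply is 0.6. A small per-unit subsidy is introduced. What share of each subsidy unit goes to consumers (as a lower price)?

For a small subsidy around the equilibrium, the benefit split depends on the relative slopes, which at a point are proportional to the elasticities.
Buyer share = εs/(εs + |εd|) = 0.6/(0.6 + 3.3) = 2/13; seller share = |εd|/(εs + |εd|) = 11/13.

Consumer share = 2/13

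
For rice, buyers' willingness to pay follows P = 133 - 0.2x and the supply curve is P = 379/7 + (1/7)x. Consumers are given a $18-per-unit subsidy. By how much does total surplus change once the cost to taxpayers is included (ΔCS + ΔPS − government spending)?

Net change in total surplus = -$472.5

Pre-subsidy: 133 - 0.2x = 379/7 + (1/7)x gives x* = 230 and P* = 87.
With the rebate, buyers effectively pay Pb = Ps − 18, where Ps is the price sellers receive.
On the curves, Pb = 133 - 0.2x and Ps = 379/7 + (1/7)x; the wedge Ps − Pb = 18 gives 379/7 + (1/7)x − (133 - 0.2x) = 18, so x' = 282.5.
Then Pb = 133 − 0.2·282.5 = 76.5 and Ps = 379/7 + (1/7)·282.5 = 94.5.
ΔCS = ½(230 + 282.5)(87 − 76.5) = 2690.625; ΔPS = ½(230 + 282.5)(94.5 − 87) = 1921.875.
Government spending = 18 × 282.5 = 5085.
Net change = 2690.625 + 1921.875 − 5085 = -472.5. The loss equals the DWL triangle ½·18·52.5.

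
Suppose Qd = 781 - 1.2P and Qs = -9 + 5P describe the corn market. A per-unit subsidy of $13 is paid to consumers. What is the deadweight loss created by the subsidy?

Deadweight loss = 2535/31

Pre-subsidy: 781 - 1.2P = -9 + 5P gives P* = 3950/31, Q* = 19471/31.
With the rebate, buyers effectively pay Pb = Ps − 13, where Ps is the price sellers receive.
Demand in terms of Ps becomes Qd = 781 − 1.2(Ps − 13) = 796.6 - 1.2Ps. Setting this equal to supply: 796.6 - 1.2Ps = -9 + 5Ps, so Ps = 4028/31.
Buyers pay Pb = 4028/31 − 13 = 3625/31; Q' = -9 + 5·(4028/31) = 19861/31.
The subsidy expands output by 19861/31 − 19471/31 = 390/31 past the efficient level; on those units the gap between marginal cost and willingness to pay runs from 0 up to 13.
DWL = ½ × 13 × 390/31 = 2535/31.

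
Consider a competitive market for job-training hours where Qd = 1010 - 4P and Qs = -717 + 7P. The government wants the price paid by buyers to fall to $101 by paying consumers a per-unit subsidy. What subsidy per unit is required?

Required subsidy s = $88 per unit

At a buyer price of 101, quantity demanded is 1010 − 4·101 = 606.
Sellers supply 606 only when they receive Ps with -717 + 7·Ps = 606, i.e. Ps = 189.
s = Ps − Pb = 189 − 101 = 88.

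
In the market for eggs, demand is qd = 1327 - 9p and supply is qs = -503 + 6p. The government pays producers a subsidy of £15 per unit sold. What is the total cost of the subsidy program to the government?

Government cost = £4245

Pre-subsidy: 1327 - 9p = -503 + 6p gives p* = 122, q* = 229.
With the subsidy, sellers receive ps = pb + 15 for each unit, where pb is the price buyers pay.
Supply in terms of pb becomes qs = -503 + 6(pb + 15) = -413 + 6pb. Setting this equal to demand: 1327 - 9pb = -413 + 6pb, so pb = 116.
Sellers receive ps = 116 + 15 = 131; q' = 1327 − 9·116 = 283.
Government outlay = subsidy × quantity = 15 × 283 = 4245.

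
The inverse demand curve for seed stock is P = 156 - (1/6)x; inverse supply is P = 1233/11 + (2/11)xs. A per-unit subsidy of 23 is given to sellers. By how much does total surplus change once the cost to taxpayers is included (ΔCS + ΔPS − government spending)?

Pre-subsidy: 156 - (1/6)x = 1233/11 + (2/11)x gives x* = 126 and P* = 135.
With the subsidy, sellers receive Ps = Pb + 23 for each unit, where Pb is the price buyers pay.
On the curves, Pb = 156 - (1/6)x and Ps = 1233/11 + (2/11)x; the wedge Ps − Pb = 23 gives 1233/11 + (2/11)x − (156 - (1/6)x) = 23, so x' = 192.
Then Pb = 156 − (1/6)·192 = 124 and Ps = 1233/11 + (2/11)·192 = 147.
ΔCS = ½(126 + 192)(135 − 124) = 1749; ΔPS = ½(126 + 192)(147 − 135) = 1908.
Government spending = 23 × 192 = 4416.
Net change = 1749 + 1908 − 4416 = -759. The loss equals the DWL triangle ½·23·66.

Net change in total surplus = -759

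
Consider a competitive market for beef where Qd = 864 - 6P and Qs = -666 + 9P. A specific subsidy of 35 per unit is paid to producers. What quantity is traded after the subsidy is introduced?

Q' = 378

Pre-subsidy: 864 - 6P = -666 + 9P gives P* = 102, Q* = 252.
With the subsidy, sellers receive Ps = Pb + 35 for each unit, where Pb is the price buyers pay.
Supply in terms of Pb becomes Qs = -666 + 9(Pb + 35) = -351 + 9Pb. Setting this equal to demand: 864 - 6Pb = -351 + 9Pb, so Pb = 81.
Sellers receive Ps = 81 + 35 = 116; Q' = 864 − 6·81 = 378.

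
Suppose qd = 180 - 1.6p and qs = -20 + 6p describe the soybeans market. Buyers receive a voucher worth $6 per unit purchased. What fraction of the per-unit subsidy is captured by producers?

Producer share = 4/19

Pre-subsidy: 180 - 1.6p = -20 + 6p gives p* = 500/19, q* = 2620/19.
With the rebate, buyers effectively pay pb = ps − 6, where ps is the price sellers receive.
Demand in terms of ps becomes qd = 180 − 1.6(ps − 6) = 189.6 - 1.6ps. Setting this equal to supply: 189.6 - 1.6ps = -20 + 6ps, so ps = 524/19.
Buyers pay pb = 524/19 − 6 = 410/19; q' = -20 + 6·(524/19) = 2764/19.
Buyers' price falls by p* − pb = 500/19 − 410/19 = 90/19; sellers' price rises by ps − p* = 524/19 − 500/19 = 24/19.
So producers capture (24/19)/6 = 4/19 of each unit of subsidy.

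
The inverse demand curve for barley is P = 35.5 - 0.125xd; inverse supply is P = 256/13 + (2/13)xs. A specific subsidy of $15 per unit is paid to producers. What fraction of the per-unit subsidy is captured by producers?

Pre-subsidy: 35.5 - 0.125x = 256/13 + (2/13)x gives x* = 1644/29 and P* = 824/29.
With the subsidy, sellers receive Ps = Pb + 15 for each unit, where Pb is the price buyers pay.
On the curves, Pb = 35.5 - 0.125x and Ps = 256/13 + (2/13)x; the wedge Ps − Pb = 15 gives 256/13 + (2/13)x − (35.5 - 0.125x) = 15, so x' = 3204/29.
Then Pb = 35.5 − 0.125·(3204/29) = 629/29 and Ps = 256/13 + (2/13)·(3204/29) = 1064/29.
Buyers' price falls by P* − Pb = 824/29 − 629/29 = 195/29; sellers' price rises by Ps − P* = 1064/29 − 824/29 = 240/29.
So producers capture (240/29)/15 = 16/29 of each unit of subsidy.

Producer share = 16/29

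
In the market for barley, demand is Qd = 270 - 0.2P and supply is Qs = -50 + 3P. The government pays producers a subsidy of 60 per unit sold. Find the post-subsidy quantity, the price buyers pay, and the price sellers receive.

Pre-subsidy: 270 - 0.2P = -50 + 3P gives P* = 100, Q* = 250.
With the subsidy, sellers receive Ps = Pb + 60 for each unit, where Pb is the price buyers pay.
Supply in terms of Pb becomes Qs = -50 + 3(Pb + 60) = 130 + 3Pb. Setting this equal to demand: 270 - 0.2Pb = 130 + 3Pb, so Pb = 43.75.
Sellers receive Ps = 43.75 + 60 = 103.75; Q' = 270 − 0.2·43.75 = 261.25.

Q' = 261.25; buyers pay 43.75; sellers receive 103.75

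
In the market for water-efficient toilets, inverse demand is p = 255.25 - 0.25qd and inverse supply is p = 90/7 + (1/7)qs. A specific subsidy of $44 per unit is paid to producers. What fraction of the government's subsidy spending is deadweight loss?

Pre-subsidy: 255.25 - 0.25q = 90/7 + (1/7)q gives q* = 617 and p* = 101.
With the subsidy, sellers receive ps = pb + 44 for each unit, where pb is the price buyers pay.
On the curves, pb = 255.25 - 0.25q and ps = 90/7 + (1/7)q; the wedge ps − pb = 44 gives 90/7 + (1/7)q − (255.25 - 0.25q) = 44, so q' = 729.
Then pb = 255.25 − 0.25·729 = 73 and ps = 90/7 + (1/7)·729 = 117.
ΔCS = ½(617 + 729)(101 − 73) = 18844; ΔPS = ½(617 + 729)(117 − 101) = 10768.
Government spending = 44 × 729 = 32076.
DWL = ½ × 44 × (729 − 617) = 2464; fraction = 2464 / 32076 = 56/729.

DWL / government spending = 56/729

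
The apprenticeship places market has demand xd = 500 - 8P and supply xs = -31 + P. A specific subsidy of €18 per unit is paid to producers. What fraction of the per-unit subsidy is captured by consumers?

Consumer share = 1/9

Pre-subsidy: 500 - 8P = -31 + P gives P* = 59, x* = 28.
With the subsidy, sellers receive Ps = Pb + 18 for each unit, where Pb is the price buyers pay.
Supply in terms of Pb becomes xs = -31 + 1(Pb + 18) = -13 + Pb. Setting this equal to demand: 500 - 8Pb = -13 + Pb, so Pb = 57.
Sellers receive Ps = 57 + 18 = 75; x' = 500 − 8·57 = 44.
Buyers' price falls by P* − Pb = 59 − 57 = 2; sellers' price rises by Ps − P* = 75 − 59 = 16.
So consumers capture 2/18 = 1/9 of each unit of subsidy.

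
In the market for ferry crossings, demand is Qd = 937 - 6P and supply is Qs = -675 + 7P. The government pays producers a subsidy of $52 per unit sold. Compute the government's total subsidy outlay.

Pre-subsidy: 937 - 6P = -675 + 7P gives P* = 124, Q* = 193.
With the subsidy, sellers receive Ps = Pb + 52 for each unit, where Pb is the price buyers pay.
Supply in terms of Pb becomes Qs = -675 + 7(Pb + 52) = -311 + 7Pb. Setting this equal to demand: 937 - 6Pb = -311 + 7Pb, so Pb = 96.
Sellers receive Ps = 96 + 52 = 148; Q' = 937 − 6·96 = 361.
Government outlay = subsidy × quantity = 52 × 361 = 18772.

Government cost = $18772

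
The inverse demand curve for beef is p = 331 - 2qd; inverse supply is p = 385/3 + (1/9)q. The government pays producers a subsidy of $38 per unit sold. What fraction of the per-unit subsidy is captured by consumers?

Pre-subsidy: 331 - 2q = 385/3 + (1/9)q gives q* = 96 and p* = 139.
With the subsidy, sellers receive ps = pb + 38 for each unit, where pb is the price buyers pay.
On the curves, pb = 331 - 2q and ps = 385/3 + (1/9)q; the wedge ps − pb = 38 gives 385/3 + (1/9)q − (331 - 2q) = 38, so q' = 114.
Then pb = 331 − 2·114 = 103 and ps = 385/3 + (1/9)·114 = 141.
Buyers' price falls by p* − pb = 139 − 103 = 36; sellers' price rises by ps − p* = 141 − 139 = 2.
So consumers capture 36/38 = 18/19 of each unit of subsidy.

Consumer share = 18/19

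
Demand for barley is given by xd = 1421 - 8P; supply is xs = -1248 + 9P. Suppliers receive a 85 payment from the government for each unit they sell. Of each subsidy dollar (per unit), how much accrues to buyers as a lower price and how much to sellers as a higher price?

Pre-subsidy: 1421 - 8P = -1248 + 9P gives P* = 157, x* = 165.
With the subsidy, sellers receive Ps = Pb + 85 for each unit, where Pb is the price buyers pay.
Supply in terms of Pb becomes xs = -1248 + 9(Pb + 85) = -483 + 9Pb. Setting this equal to demand: 1421 - 8Pb = -483 + 9Pb, so Pb = 112.
Sellers receive Ps = 112 + 85 = 197; x' = 1421 − 8·112 = 525.
Buyers' price falls by P* − Pb = 157 − 112 = 45; sellers' price rises by Ps − P* = 197 − 157 = 40.

Buyers gain 45 per unit; sellers gain 40 per unit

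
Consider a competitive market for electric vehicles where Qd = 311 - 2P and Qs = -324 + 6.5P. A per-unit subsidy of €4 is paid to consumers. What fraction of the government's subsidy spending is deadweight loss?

DWL / government spending = 52/2851

Pre-subsidy: 311 - 2P = -324 + 6.5P gives P* = 1270/17, Q* = 2747/17.
With the rebate, buyers effectively pay Pb = Ps − 4, where Ps is the price sellers receive.
Demand in terms of Ps becomes Qd = 311 − 2(Ps − 4) = 319 - 2Ps. Setting this equal to supply: 319 - 2Ps = -324 + 6.5Ps, so Ps = 1286/17.
Buyers pay Pb = 1286/17 − 4 = 1218/17; Q' = -324 + 6.5·(1286/17) = 2851/17.
ΔCS = ½(2747/17 + 2851/17)(1270/17 − 1218/17) = 145548/289; ΔPS = ½(2747/17 + 2851/17)(1286/17 − 1270/17) = 44784/289.
Government spending = 4 × 2851/17 = 11404/17.
DWL = ½ × 4 × (2851/17 − 2747/17) = 208/17; fraction = (208/17) / (11404/17) = 52/2851.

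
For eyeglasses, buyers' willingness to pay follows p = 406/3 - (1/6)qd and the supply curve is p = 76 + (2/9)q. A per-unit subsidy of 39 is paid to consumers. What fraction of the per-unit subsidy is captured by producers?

Pre-subsidy: 406/3 - (1/6)q = 76 + (2/9)q gives q* = 1068/7 and p* = 2308/21.
With the rebate, buyers effectively pay pb = ps − 39, where ps is the price sellers receive.
On the curves, pb = 406/3 - (1/6)q and ps = 76 + (2/9)q; the wedge ps − pb = 39 gives 76 + (2/9)q − (406/3 - (1/6)q) = 39, so q' = 1770/7.
Then pb = 406/3 − (1/6)·(1770/7) = 1957/21 and ps = 76 + (2/9)·(1770/7) = 2776/21.
Buyers' price falls by p* − pb = 2308/21 − 1957/21 = 117/7; sellers' price rises by ps − p* = 2776/21 − 2308/21 = 156/7.
So producers capture (156/7)/39 = 4/7 of each unit of subsidy.

Producer share = 4/7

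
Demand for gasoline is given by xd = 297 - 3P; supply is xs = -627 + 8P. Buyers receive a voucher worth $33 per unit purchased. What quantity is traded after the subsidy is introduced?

Pre-subsidy: 297 - 3P = -627 + 8P gives P* = 84, x* = 45.
With the rebate, buyers effectively pay Pb = Ps − 33, where Ps is the price sellers receive.
Demand in terms of Ps becomes xd = 297 − 3(Ps − 33) = 396 - 3Ps. Setting this equal to supply: 396 - 3Ps = -627 + 8Ps, so Ps = 93.
Buyers pay Pb = 93 − 33 = 60; x' = -627 + 8·93 = 117.

x' = 117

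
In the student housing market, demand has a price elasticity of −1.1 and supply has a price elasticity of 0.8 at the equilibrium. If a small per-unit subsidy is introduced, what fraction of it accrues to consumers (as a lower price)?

For a small subsidy around the equilibrium, the benefit split depends on the relative slopes, which at a point are proportional to the elasticities.
Buyer share = εs/(εs + |εd|) = 0.8/(0.8 + 1.1) = 8/19; seller share = |εd|/(εs + |εd|) = 11/19.

Consumer share = 8/19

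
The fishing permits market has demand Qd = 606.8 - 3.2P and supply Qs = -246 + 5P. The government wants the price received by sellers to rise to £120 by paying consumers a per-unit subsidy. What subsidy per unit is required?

Required subsidy s = £41 per unit

At a seller price of 120, quantity supplied is -246 + 5·120 = 354.
Buyers absorb 354 only when they pay Pb with 606.8 − 3.2·Pb = 354, i.e. Pb = 79.
s = Ps − Pb = 120 − 79 = 41.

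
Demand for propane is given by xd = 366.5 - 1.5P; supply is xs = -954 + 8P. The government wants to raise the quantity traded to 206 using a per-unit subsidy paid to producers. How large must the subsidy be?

Required subsidy s = 38 per unit

At x = 206, invert demand for the buyer price: Pb = (366.5 − 206)/1.5 = 107; invert supply for the seller price: Ps = (206 − (-954))/8 = 145.
The subsidy must fill the gap: s = Ps − Pb = 145 − 107 = 38.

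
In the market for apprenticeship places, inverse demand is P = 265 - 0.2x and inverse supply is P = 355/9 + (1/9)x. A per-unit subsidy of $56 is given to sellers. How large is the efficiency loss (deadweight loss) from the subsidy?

Deadweight loss = $5040

Pre-subsidy: 265 - 0.2x = 355/9 + (1/9)x gives x* = 725 and P* = 120.
With the subsidy, sellers receive Ps = Pb + 56 for each unit, where Pb is the price buyers pay.
On the curves, Pb = 265 - 0.2x and Ps = 355/9 + (1/9)x; the wedge Ps − Pb = 56 gives 355/9 + (1/9)x − (265 - 0.2x) = 56, so x' = 905.
Then Pb = 265 − 0.2·905 = 84 and Ps = 355/9 + (1/9)·905 = 140.
The subsidy expands output by 905 − 725 = 180 past the efficient level; on those units the gap between marginal cost and willingness to pay runs from 0 up to 56.
DWL = ½ × 56 × 180 = 5040.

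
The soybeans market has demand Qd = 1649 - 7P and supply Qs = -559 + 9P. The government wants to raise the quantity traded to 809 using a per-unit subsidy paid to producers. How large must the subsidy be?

Required subsidy s = 32 per unit

At Q = 809, invert demand for the buyer price: Pb = (1649 − 809)/7 = 120; invert supply for the seller price: Ps = (809 − (-559))/9 = 152.
The subsidy must fill the gap: s = Ps − Pb = 152 − 120 = 32.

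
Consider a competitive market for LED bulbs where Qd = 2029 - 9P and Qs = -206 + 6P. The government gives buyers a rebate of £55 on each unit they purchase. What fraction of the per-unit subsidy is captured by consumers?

Consumer share = 0.4

Pre-subsidy: 2029 - 9P = -206 + 6P gives P* = 149, Q* = 688.
With the rebate, buyers effectively pay Pb = Ps − 55, where Ps is the price sellers receive.
Demand in terms of Ps becomes Qd = 2029 − 9(Ps − 55) = 2524 - 9Ps. Setting this equal to supply: 2524 - 9Ps = -206 + 6Ps, so Ps = 182.
Buyers pay Pb = 182 − 55 = 127; Q' = -206 + 6·182 = 886.
Buyers' price falls by P* − Pb = 149 − 127 = 22; sellers' price rises by Ps − P* = 182 − 149 = 33.
So consumers capture 22/55 = 0.4 of each unit of subsidy.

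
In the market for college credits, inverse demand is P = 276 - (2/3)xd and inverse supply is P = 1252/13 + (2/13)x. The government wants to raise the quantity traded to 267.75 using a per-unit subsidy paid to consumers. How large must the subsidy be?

At x = 267.75, from the demand curve buyers pay Pb = 276 − (2/3)·267.75 = 97.5; from the supply curve sellers need Ps = 1252/13 + (2/13)·267.75 = 137.5.
The subsidy must fill the gap: s = Ps − Pb = 137.5 − 97.5 = 40.

Required subsidy s = 40 per unit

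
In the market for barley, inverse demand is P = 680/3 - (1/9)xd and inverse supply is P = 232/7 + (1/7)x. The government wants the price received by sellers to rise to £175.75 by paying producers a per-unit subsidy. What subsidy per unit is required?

At a seller price of 175.75, quantity supplied is -232 + 7·175.75 = 998.25.
Buyers absorb 998.25 only when they pay Pb = 680/3 − (1/9)·998.25 = 115.75.
s = Ps − Pb = 175.75 − 115.75 = 60.

Required subsidy s = £60 per unit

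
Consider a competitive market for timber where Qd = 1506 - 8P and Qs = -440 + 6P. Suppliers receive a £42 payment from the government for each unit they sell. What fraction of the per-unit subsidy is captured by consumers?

Consumer share = 3/7

Pre-subsidy: 1506 - 8P = -440 + 6P gives P* = 139, Q* = 394.
With the subsidy, sellers receive Ps = Pb + 42 for each unit, where Pb is the price buyers pay.
Supply in terms of Pb becomes Qs = -440 + 6(Pb + 42) = -188 + 6Pb. Setting this equal to demand: 1506 - 8Pb = -188 + 6Pb, so Pb = 121.
Sellers receive Ps = 121 + 42 = 163; Q' = 1506 − 8·121 = 538.
Buyers' price falls by P* − Pb = 139 − 121 = 18; sellers' price rises by Ps − P* = 163 − 139 = 24.
So consumers capture 18/42 = 3/7 of each unit of subsidy.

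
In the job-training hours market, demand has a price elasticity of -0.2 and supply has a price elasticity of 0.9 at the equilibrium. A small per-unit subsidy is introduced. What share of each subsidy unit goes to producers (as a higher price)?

Producer share = 2/11

For a small subsidy around the equilibrium, the benefit split depends on the relative slopes, which at a point are proportional to the elasticities.
Buyer share = εs/(εs + |εd|) = 0.9/(0.9 + 0.2) = 9/11; seller share = |εd|/(εs + |εd|) = 2/11.
So producers capture 2/11 of the subsidy.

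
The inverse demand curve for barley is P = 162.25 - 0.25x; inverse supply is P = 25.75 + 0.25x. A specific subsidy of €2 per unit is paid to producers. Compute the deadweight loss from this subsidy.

Pre-subsidy: 162.25 - 0.25x = 25.75 + 0.25x gives x* = 273 and P* = 94.
With the subsidy, sellers receive Ps = Pb + 2 for each unit, where Pb is the price buyers pay.
On the curves, Pb = 162.25 - 0.25x and Ps = 25.75 + 0.25x; the wedge Ps − Pb = 2 gives 25.75 + 0.25x − (162.25 - 0.25x) = 2, so x' = 277.
Then Pb = 162.25 − 0.25·277 = 93 and Ps = 25.75 + 0.25·277 = 95.
The subsidy expands output by 277 − 273 = 4 past the efficient level; on those units the gap between marginal cost and willingness to pay runs from 0 up to 2.
DWL = ½ × 2 × 4 = 4.

Deadweight loss = €4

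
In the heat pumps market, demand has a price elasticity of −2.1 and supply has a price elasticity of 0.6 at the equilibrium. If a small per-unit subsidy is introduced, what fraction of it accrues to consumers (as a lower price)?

For a small subsidy around the equilibrium, the benefit split depends on the relative slopes, which at a point are proportional to the elasticities.
Buyer share = εs/(εs + |εd|) = 0.6/(0.6 + 2.1) = 2/9; seller share = |εd|/(εs + |εd|) = 7/9.

Consumer share = 2/9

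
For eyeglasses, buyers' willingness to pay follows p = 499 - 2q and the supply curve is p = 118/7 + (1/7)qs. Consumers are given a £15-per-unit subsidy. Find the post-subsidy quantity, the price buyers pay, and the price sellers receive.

Pre-subsidy: 499 - 2q = 118/7 + (1/7)q gives q* = 225 and p* = 49.
With the rebate, buyers effectively pay pb = ps − 15, where ps is the price sellers receive.
On the curves, pb = 499 - 2q and ps = 118/7 + (1/7)q; the wedge ps − pb = 15 gives 118/7 + (1/7)q − (499 - 2q) = 15, so q' = 232.
Then pb = 499 − 2·232 = 35 and ps = 118/7 + (1/7)·232 = 50.

q' = 232; buyers pay £35; sellers receive £50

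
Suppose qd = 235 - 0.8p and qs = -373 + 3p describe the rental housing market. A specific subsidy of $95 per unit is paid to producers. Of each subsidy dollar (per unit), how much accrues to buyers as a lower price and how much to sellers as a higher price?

Pre-subsidy: 235 - 0.8p = -373 + 3p gives p* = 160, q* = 107.
With the subsidy, sellers receive ps = pb + 95 for each unit, where pb is the price buyers pay.
Supply in terms of pb becomes qs = -373 + 3(pb + 95) = -88 + 3pb. Setting this equal to demand: 235 - 0.8pb = -88 + 3pb, so pb = 85.
Sellers receive ps = 85 + 95 = 180; q' = 235 − 0.8·85 = 167.
Buyers' price falls by p* − pb = 160 − 85 = 75; sellers' price rises by ps − p* = 180 − 160 = 20.

Buyers gain $75 per unit; sellers gain $20 per unit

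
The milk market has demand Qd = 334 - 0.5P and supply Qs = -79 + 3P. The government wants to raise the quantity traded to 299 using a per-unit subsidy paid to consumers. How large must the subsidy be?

At Q = 299, invert demand for the buyer price: Pb = (334 − 299)/0.5 = 70; invert supply for the seller price: Ps = (299 − (-79))/3 = 126.
The subsidy must fill the gap: s = Ps − Pb = 126 − 70 = 56.

Required subsidy s = 56 per unit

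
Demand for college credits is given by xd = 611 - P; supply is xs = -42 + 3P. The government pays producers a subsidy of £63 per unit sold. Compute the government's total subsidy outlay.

Government cost = £31185

Pre-subsidy: 611 - P = -42 + 3P gives P* = 163.25, x* = 447.75.
With the subsidy, sellers receive Ps = Pb + 63 for each unit, where Pb is the price buyers pay.
Supply in terms of Pb becomes xs = -42 + 3(Pb + 63) = 147 + 3Pb. Setting this equal to demand: 611 - Pb = 147 + 3Pb, so Pb = 116.
Sellers receive Ps = 116 + 63 = 179; x' = 611 − 1·116 = 495.
Government outlay = subsidy × quantity = 63 × 495 = 31185.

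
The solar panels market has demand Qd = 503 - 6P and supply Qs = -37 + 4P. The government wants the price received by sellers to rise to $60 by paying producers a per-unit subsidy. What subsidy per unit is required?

At a seller price of 60, quantity supplied is -37 + 4·60 = 203.
Buyers absorb 203 only when they pay Pb with 503 − 6·Pb = 203, i.e. Pb = 50.
s = Ps − Pb = 60 − 50 = 10.

Required subsidy s = $10 per unit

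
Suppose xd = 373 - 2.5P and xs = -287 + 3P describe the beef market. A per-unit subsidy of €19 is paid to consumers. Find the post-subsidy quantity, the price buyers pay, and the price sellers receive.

Pre-subsidy: 373 - 2.5P = -287 + 3P gives P* = 120, x* = 73.
With the rebate, buyers effectively pay Pb = Ps − 19, where Ps is the price sellers receive.
Demand in terms of Ps becomes xd = 373 − 2.5(Ps − 19) = 420.5 - 2.5Ps. Setting this equal to supply: 420.5 - 2.5Ps = -287 + 3Ps, so Ps = 1415/11.
Buyers pay Pb = 1415/11 − 19 = 1206/11; x' = -287 + 3·(1415/11) = 1088/11.

x' = 1088/11; buyers pay 1206/11; sellers receive 1415/11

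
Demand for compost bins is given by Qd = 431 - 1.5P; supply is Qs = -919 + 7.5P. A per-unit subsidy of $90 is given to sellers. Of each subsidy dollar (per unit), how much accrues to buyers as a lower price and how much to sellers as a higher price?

Pre-subsidy: 431 - 1.5P = -919 + 7.5P gives P* = 150, Q* = 206.
With the subsidy, sellers receive Ps = Pb + 90 for each unit, where Pb is the price buyers pay.
Supply in terms of Pb becomes Qs = -919 + 7.5(Pb + 90) = -244 + 7.5Pb. Setting this equal to demand: 431 - 1.5Pb = -244 + 7.5Pb, so Pb = 75.
Sellers receive Ps = 75 + 90 = 165; Q' = 431 − 1.5·75 = 318.5.
Buyers' price falls by P* − Pb = 150 − 75 = 75; sellers' price rises by Ps − P* = 165 − 150 = 15.

Buyers gain $75 per unit; sellers gain $15 per unit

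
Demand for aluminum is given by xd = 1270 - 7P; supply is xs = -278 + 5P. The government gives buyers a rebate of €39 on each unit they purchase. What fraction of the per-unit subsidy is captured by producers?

Pre-subsidy: 1270 - 7P = -278 + 5P gives P* = 129, x* = 367.
With the rebate, buyers effectively pay Pb = Ps − 39, where Ps is the price sellers receive.
Demand in terms of Ps becomes xd = 1270 − 7(Ps − 39) = 1543 - 7Ps. Setting this equal to supply: 1543 - 7Ps = -278 + 5Ps, so Ps = 151.75.
Buyers pay Pb = 151.75 − 39 = 112.75; x' = -278 + 5·151.75 = 480.75.
Buyers' price falls by P* − Pb = 129 − 112.75 = 16.25; sellers' price rises by Ps − P* = 151.75 − 129 = 22.75.
So producers capture 22.75/39 = 7/12 of each unit of subsidy.

Producer share = 7/12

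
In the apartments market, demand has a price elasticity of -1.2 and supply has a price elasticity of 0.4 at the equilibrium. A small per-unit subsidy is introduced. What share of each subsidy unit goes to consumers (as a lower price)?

For a small subsidy around the equilibrium, the benefit split depends on the relative slopes, which at a point are proportional to the elasticities.
Buyer share = εs/(εs + |εd|) = 0.4/(0.4 + 1.2) = 0.25; seller share = |εd|/(εs + |εd|) = 0.75.

Consumer share = 0.25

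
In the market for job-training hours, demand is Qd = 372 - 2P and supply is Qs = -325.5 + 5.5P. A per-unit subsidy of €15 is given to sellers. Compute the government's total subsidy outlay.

Pre-subsidy: 372 - 2P = -325.5 + 5.5P gives P* = 93, Q* = 186.
With the subsidy, sellers receive Ps = Pb + 15 for each unit, where Pb is the price buyers pay.
Supply in terms of Pb becomes Qs = -325.5 + 5.5(Pb + 15) = -243 + 5.5Pb. Setting this equal to demand: 372 - 2Pb = -243 + 5.5Pb, so Pb = 82.
Sellers receive Ps = 82 + 15 = 97; Q' = 372 − 2·82 = 208.
Government outlay = subsidy × quantity = 15 × 208 = 3120.

Government cost = €3120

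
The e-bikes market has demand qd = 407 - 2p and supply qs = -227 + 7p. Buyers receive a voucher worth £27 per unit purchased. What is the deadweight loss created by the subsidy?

Pre-subsidy: 407 - 2p = -227 + 7p gives p* = 634/9, q* = 2395/9.
With the rebate, buyers effectively pay pb = ps − 27, where ps is the price sellers receive.
Demand in terms of ps becomes qd = 407 − 2(ps − 27) = 461 - 2ps. Setting this equal to supply: 461 - 2ps = -227 + 7ps, so ps = 688/9.
Buyers pay pb = 688/9 − 27 = 445/9; q' = -227 + 7·(688/9) = 2773/9.
The subsidy expands output by 2773/9 − 2395/9 = 42 past the efficient level; on those units the gap between marginal cost and willingness to pay runs from 0 up to 27.
DWL = ½ × 27 × 42 = 567.

Deadweight loss = £567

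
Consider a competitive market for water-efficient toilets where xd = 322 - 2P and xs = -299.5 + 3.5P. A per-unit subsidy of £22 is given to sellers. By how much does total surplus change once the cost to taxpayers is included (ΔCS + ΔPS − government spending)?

Net change in total surplus = -£308

Pre-subsidy: 322 - 2P = -299.5 + 3.5P gives P* = 113, x* = 96.
With the subsidy, sellers receive Ps = Pb + 22 for each unit, where Pb is the price buyers pay.
Supply in terms of Pb becomes xs = -299.5 + 3.5(Pb + 22) = -222.5 + 3.5Pb. Setting this equal to demand: 322 - 2Pb = -222.5 + 3.5Pb, so Pb = 99.
Sellers receive Ps = 99 + 22 = 121; x' = 322 − 2·99 = 124.
ΔCS = ½(96 + 124)(113 − 99) = 1540; ΔPS = ½(96 + 124)(121 − 113) = 880.
Government spending = 22 × 124 = 2728.
Net change = 1540 + 880 − 2728 = -308. The loss equals the DWL triangle ½·22·28.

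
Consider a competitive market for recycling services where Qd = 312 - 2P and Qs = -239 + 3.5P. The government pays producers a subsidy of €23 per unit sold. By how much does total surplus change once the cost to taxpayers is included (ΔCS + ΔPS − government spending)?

Pre-subsidy: 312 - 2P = -239 + 3.5P gives P* = 1102/11, Q* = 1228/11.
With the subsidy, sellers receive Ps = Pb + 23 for each unit, where Pb is the price buyers pay.
Supply in terms of Pb becomes Qs = -239 + 3.5(Pb + 23) = -158.5 + 3.5Pb. Setting this equal to demand: 312 - 2Pb = -158.5 + 3.5Pb, so Pb = 941/11.
Sellers receive Ps = 941/11 + 23 = 1194/11; Q' = 312 − 2·(941/11) = 1550/11.
ΔCS = ½(1228/11 + 1550/11)(1102/11 − 941/11) = 223629/121; ΔPS = ½(1228/11 + 1550/11)(1194/11 − 1102/11) = 127788/121.
Government spending = 23 × 1550/11 = 35650/11.
Net change = 223629/121 + 127788/121 − 35650/11 = -3703/11. The loss equals the DWL triangle ½·23·322/11.

Net change in total surplus = -3703/11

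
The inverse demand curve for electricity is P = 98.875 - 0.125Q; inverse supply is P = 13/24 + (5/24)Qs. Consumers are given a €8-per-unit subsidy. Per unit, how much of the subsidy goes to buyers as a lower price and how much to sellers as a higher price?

Pre-subsidy: 98.875 - 0.125Q = 13/24 + (5/24)Q gives Q* = 295 and P* = 62.
With the rebate, buyers effectively pay Pb = Ps − 8, where Ps is the price sellers receive.
On the curves, Pb = 98.875 - 0.125Q and Ps = 13/24 + (5/24)Q; the wedge Ps − Pb = 8 gives 13/24 + (5/24)Q − (98.875 - 0.125Q) = 8, so Q' = 319.
Then Pb = 98.875 − 0.125·319 = 59 and Ps = 13/24 + (5/24)·319 = 67.
Buyers' price falls by P* − Pb = 62 − 59 = 3; sellers' price rises by Ps − P* = 67 − 62 = 5.

Buyers gain €3 per unit; sellers gain €5 per unit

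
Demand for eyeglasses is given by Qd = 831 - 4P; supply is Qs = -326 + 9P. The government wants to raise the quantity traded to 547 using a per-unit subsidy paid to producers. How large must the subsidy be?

At Q = 547, invert demand for the buyer price: Pb = (831 − 547)/4 = 71; invert supply for the seller price: Ps = (547 − (-326))/9 = 97.
The subsidy must fill the gap: s = Ps − Pb = 97 − 71 = 26.

Required subsidy s = 26 per unit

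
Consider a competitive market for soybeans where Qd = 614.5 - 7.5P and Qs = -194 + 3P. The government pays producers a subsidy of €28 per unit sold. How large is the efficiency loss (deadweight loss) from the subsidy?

Pre-subsidy: 614.5 - 7.5P = -194 + 3P gives P* = 77, Q* = 37.
With the subsidy, sellers receive Ps = Pb + 28 for each unit, where Pb is the price buyers pay.
Supply in terms of Pb becomes Qs = -194 + 3(Pb + 28) = -110 + 3Pb. Setting this equal to demand: 614.5 - 7.5Pb = -110 + 3Pb, so Pb = 69.
Sellers receive Ps = 69 + 28 = 97; Q' = 614.5 − 7.5·69 = 97.
The subsidy expands output by 97 − 37 = 60 past the efficient level; on those units the gap between marginal cost and willingness to pay runs from 0 up to 28.
DWL = ½ × 28 × 60 = 840.

Deadweight loss = €840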